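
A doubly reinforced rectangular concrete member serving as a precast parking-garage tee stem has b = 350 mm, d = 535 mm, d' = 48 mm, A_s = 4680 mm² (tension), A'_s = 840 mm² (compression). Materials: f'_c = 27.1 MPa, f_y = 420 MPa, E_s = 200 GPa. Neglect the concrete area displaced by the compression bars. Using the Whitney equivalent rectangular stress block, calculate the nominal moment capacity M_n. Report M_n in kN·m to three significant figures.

M_n ≈ 873 kN·m

Assume both tension and compression steel yield.
Net tension couple steel: A_s − A'_s = 3840 mm².
a = (A_s − A'_s) f_y / (0.85 f'_c b) = 1612800/(0.85 × 27.1 × 350) = 200.04 mm.
c = a/β₁ = 200.04/0.85 = 235.34 mm; ε'_s = 0.003(c − d')/c = 0.0024 ≥ f_y/E_s = 0.0021, so compression steel does yield.
M_n = (A_s − A'_s) f_y (d − a/2) + A'_s f_y (d − d') = [1612800 × (535 − 100.02) + 352800 × (535 − 48)] × 10⁻⁶ = 701.54 + 171.81 = 873.35 kN·m.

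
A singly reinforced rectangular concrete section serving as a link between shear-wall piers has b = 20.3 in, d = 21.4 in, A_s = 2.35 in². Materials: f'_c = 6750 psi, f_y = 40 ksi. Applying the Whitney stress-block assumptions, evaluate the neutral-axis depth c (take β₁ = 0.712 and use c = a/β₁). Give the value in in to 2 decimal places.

T = A_s f_y = 2.35 × 40 = 94 kips.
a = T/(0.85 f'_c b) = 94/(0.85 × 6.75 × 20.3) = 0.8071 in.
With β₁ = 0.712, c = a/β₁ = 0.8071/0.712 = 1.13 in.

c ≈ 1.13 in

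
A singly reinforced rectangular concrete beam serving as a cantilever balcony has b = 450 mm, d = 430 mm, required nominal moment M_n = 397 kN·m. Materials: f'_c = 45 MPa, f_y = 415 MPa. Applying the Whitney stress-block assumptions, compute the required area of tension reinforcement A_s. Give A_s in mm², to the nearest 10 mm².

A_s ≈ 2380 mm²

With M_n = 0.85 f'_c a b (d − a/2), solve the quadratic for a:
a = d − √(d² − 2M_n/(0.85 f'_c b)) = 430 − √(430² − 2 × 397×10⁶/(0.85 × 45 × 450)) = 57.48 mm.
A_s = 0.85 f'_c a b / f_y = 0.85 × 45 × 57.48 × 450 / 415 = 2384.0 mm².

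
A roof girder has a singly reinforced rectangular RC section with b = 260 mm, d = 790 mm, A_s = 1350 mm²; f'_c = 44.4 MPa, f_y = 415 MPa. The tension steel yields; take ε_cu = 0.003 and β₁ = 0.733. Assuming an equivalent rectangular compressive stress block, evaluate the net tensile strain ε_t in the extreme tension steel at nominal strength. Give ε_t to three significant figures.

a = A_s f_y/(0.85 f'_c b) = 57.10 mm.
β₁ = 0.733, so c = a/β₁ = 57.10/0.733 = 77.90 mm.
From the linear strain diagram with ε_cu = 0.003: ε_t = 0.003 (d − c)/c = 0.003 × (790 − 77.90)/77.90 = 0.0274.
Since ε_t ≥ 0.005, the section is tension-controlled.

ε_t ≈ 0.0274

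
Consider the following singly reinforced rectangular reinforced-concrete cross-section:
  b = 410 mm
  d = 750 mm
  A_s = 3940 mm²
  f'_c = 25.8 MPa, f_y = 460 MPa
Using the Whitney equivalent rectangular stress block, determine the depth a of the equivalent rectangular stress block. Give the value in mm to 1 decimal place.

a ≈ 201.6 mm

T = A_s f_y = 3940 × 460 = 1812400 N = 1812.4 kN.
Setting C = 0.85 f'_c a b equal to T: a = 1812400/(0.85 × 25.8 × 410) = 201.6 mm.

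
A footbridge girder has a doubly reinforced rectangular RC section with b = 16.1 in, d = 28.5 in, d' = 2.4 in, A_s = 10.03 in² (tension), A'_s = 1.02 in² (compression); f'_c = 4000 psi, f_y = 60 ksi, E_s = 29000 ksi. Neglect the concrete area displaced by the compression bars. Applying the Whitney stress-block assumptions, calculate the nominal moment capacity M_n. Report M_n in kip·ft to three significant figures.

M_n ≈ 1190 kip·ft

Assume both steels yield.
a = (A_s − A'_s) f_y/(0.85 f'_c b) = (10.03 − 1.02) × 60/(0.85 × 4 × 16.1) = 9.876 in.
c = a/β₁ = 9.876/0.85 = 11.619 in; ε'_s = 0.003(c − d')/c = 0.0024 ≥ ε_y = 0.0021, so the compression steel yields.
M_n = (A_s − A'_s) f_y (d − a/2) + A'_s f_y (d − d') = 540.6 × (28.5 − 4.938) + 61.2 × (28.5 − 2.4) = 12737.6 + 1597.3 = 14334.9 kip·in = 14334.9/12 = 1194.58 kip·ft.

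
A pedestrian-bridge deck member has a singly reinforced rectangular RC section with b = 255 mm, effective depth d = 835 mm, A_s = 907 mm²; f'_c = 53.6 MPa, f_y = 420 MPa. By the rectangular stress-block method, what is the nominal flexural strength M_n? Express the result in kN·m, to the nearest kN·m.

T = A_s f_y = 907 × 420 = 380940 N = 380.94 kN.
From C = T: a = T/(0.85 f'_c b) = 380940/(0.85 × 53.6 × 255) = 32.79 mm.
M_n = T(d − a/2) = 380.94 kN × (835 − 16.395) mm = 311.84 kN·m.

M_n ≈ 312 kN·m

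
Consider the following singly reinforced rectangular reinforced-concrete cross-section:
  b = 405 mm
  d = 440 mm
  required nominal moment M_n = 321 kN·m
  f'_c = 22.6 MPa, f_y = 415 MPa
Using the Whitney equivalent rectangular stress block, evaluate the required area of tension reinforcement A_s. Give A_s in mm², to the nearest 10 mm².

A_s ≈ 2000 mm²

With M_n = 0.85 f'_c a b (d − a/2), solve the quadratic for a:
a = d − √(d² − 2M_n/(0.85 f'_c b)) = 440 − √(440² − 2 × 321×10⁶/(0.85 × 22.6 × 405)) = 106.71 mm.
A_s = 0.85 f'_c a b / f_y = 0.85 × 22.6 × 106.71 × 405 / 415 = 2000.5 mm².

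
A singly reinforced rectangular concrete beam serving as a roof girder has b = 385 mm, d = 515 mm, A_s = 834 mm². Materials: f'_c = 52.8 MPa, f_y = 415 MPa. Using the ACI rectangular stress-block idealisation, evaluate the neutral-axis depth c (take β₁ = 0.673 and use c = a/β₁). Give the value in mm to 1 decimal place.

c ≈ 29.8 mm

T = A_s f_y = 834 × 415 = 346110 N = 346.11 kN.
Setting C = 0.85 f'_c a b equal to T: a = 346110/(0.85 × 52.8 × 385) = 20.031 mm.
With β₁ = 0.673, c = a/β₁ = 20.031/0.673 = 29.8 mm.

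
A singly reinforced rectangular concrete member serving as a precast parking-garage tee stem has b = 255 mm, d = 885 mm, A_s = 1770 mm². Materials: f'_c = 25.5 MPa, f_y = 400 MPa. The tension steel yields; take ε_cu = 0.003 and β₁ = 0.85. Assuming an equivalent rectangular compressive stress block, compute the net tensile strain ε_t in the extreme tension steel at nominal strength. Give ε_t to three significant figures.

ε_t ≈ 0.0146

a = A_s f_y/(0.85 f'_c b) = 128.10 mm.
β₁ = 0.85, so c = a/β₁ = 128.10/0.85 = 150.71 mm.
From the linear strain diagram with ε_cu = 0.003: ε_t = 0.003 (d − c)/c = 0.003 × (885 − 150.71)/150.71 = 0.0146.
Since ε_t ≥ 0.005, the section is tension-controlled.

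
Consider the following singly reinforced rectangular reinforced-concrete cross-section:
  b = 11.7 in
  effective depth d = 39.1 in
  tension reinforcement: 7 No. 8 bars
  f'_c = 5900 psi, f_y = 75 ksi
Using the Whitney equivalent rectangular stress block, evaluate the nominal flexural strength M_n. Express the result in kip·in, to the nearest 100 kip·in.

A_s = 7 × 0.79 = 5.53 in².
T = A_s f_y = 5.53 × 75 = 414.75 kips.
a = T/(0.85 f'_c b) = 414.75/(0.85 × 5.9 × 11.7) = 7.069 in.
M_n = T(d − a/2) = 414.75 × (39.1 − 3.5345) = 14750.8 kip·in.

M_n ≈ 14800 kip·in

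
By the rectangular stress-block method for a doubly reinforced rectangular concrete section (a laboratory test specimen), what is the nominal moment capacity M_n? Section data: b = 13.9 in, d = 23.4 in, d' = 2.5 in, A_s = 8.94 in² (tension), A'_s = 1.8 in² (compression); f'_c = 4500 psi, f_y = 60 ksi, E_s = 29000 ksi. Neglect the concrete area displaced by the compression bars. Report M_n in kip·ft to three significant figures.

Assume both steels yield.
a = (A_s − A'_s) f_y/(0.85 f'_c b) = (8.94 − 1.8) × 60/(0.85 × 4.5 × 13.9) = 8.058 in.
c = a/β₁ = 8.058/0.825 = 9.767 in; ε'_s = 0.003(c − d')/c = 0.0022 ≥ ε_y = 0.0021, so the compression steel yields.
M_n = (A_s − A'_s) f_y (d − a/2) + A'_s f_y (d − d') = 428.4 × (23.4 − 4.029) + 108 × (23.4 − 2.5) = 8298.5 + 2257.2 = 10555.7 kip·in = 10555.7/12 = 879.64 kip·ft.

M_n ≈ 880 kip·ft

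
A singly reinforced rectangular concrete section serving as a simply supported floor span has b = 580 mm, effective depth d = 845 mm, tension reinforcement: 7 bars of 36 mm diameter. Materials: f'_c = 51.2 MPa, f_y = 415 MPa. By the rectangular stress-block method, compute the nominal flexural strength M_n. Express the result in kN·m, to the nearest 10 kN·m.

A_s = 7 × 1018 = 7126 mm².
T = A_s f_y = 7126 × 415 = 2957290 N = 2957.29 kN.
From C = T: a = T/(0.85 f'_c b) = 2957290/(0.85 × 51.2 × 580) = 117.16 mm.
M_n = T(d − a/2) = 2957.29 kN × (845 − 58.58) mm = 2325.67 kN·m.

M_n ≈ 2330 kN·m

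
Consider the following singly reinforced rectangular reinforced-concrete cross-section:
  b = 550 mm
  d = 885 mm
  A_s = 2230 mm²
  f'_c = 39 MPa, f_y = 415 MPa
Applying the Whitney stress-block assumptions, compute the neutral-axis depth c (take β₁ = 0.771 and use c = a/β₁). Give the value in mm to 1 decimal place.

c ≈ 65.8 mm

T = A_s f_y = 2230 × 415 = 925450 N = 925.45 kN.
Setting C = 0.85 f'_c a b equal to T: a = 925450/(0.85 × 39 × 550) = 50.758 mm.
With β₁ = 0.771, c = a/β₁ = 50.758/0.771 = 65.8 mm.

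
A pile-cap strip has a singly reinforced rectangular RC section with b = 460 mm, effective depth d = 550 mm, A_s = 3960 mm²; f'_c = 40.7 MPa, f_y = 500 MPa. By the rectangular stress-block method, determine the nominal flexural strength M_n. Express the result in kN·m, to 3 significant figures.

T = A_s f_y = 3960 × 500 = 1980000 N = 1980 kN.
From C = T: a = T/(0.85 f'_c b) = 1980000/(0.85 × 40.7 × 460) = 124.42 mm.
M_n = T(d − a/2) = 1980 kN × (550 − 62.21) mm = 965.82 kN·m.

M_n ≈ 966 kN·m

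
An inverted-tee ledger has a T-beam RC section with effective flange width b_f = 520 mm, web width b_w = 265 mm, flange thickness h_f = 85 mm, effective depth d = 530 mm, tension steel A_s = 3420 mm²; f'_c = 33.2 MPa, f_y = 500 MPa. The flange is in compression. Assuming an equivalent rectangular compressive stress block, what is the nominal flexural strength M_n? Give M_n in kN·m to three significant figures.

Tension: T = A_s f_y = 3420 × 500 = 1710000 N.
Try a within the flange: a = T/(0.85 f'_c b_f) = 1710000/(0.85 × 33.2 × 520) = 116.53 mm.
a = 116.53 > h_f = 85 mm: the block extends into the web. Split into flange-overhang and web parts.
C_f = 0.85 f'_c (b_f − b_w) h_f = 0.85 × 33.2 × (520 − 265) × 85 = 611669 N.
Remaining web compression depth: a_w = (T − C_f)/(0.85 f'_c b_w) = (1710000 − 611669)/(0.85 × 33.2 × 265) = 146.87 mm.
M_n = C_f(d − h_f/2) + (T − C_f)(d − a_w/2) = 611669 × (530 − 42.5) + 1098331 × (530 − 73.435) = 298.19 + 501.46 = 799.65 × 10⁶ N·mm.
M_n = 799.65 kN·m.

M_n ≈ 800 kN·m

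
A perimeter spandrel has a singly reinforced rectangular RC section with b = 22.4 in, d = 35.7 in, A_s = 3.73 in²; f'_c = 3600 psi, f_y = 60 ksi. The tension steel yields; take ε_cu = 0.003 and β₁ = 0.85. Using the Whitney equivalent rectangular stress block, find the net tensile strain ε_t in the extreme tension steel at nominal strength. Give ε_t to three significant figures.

a = A_s f_y/(0.85 f'_c b) = 3.265 in.
β₁ = 0.85, so c = a/β₁ = 3.265/0.85 = 3.841 in.
From the linear strain diagram with ε_cu = 0.003: ε_t = 0.003 (d − c)/c = 0.003 × (35.7 − 3.841)/3.841 = 0.0249.
Since ε_t ≥ 0.005, the section is tension-controlled.

ε_t ≈ 0.0249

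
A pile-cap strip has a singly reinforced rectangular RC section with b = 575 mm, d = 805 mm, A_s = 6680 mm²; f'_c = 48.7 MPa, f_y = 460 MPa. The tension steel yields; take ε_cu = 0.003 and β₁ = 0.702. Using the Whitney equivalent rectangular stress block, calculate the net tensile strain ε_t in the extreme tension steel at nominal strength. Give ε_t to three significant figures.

a = A_s f_y/(0.85 f'_c b) = 129.10 mm.
β₁ = 0.702, so c = a/β₁ = 129.10/0.702 = 183.90 mm.
From the linear strain diagram with ε_cu = 0.003: ε_t = 0.003 (d − c)/c = 0.003 × (805 − 183.90)/183.90 = 0.0101.
Since ε_t ≥ 0.005, the section is tension-controlled.

ε_t ≈ 0.0101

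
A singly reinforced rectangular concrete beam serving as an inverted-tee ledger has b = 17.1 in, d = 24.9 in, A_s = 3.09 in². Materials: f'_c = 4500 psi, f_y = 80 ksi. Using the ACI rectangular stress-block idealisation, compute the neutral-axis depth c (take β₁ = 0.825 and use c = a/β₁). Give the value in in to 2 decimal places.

c ≈ 4.58 in

T = A_s f_y = 3.09 × 80 = 247.2 kips.
a = T/(0.85 f'_c b) = 247.2/(0.85 × 4.5 × 17.1) = 3.7794 in.
With β₁ = 0.825, c = a/β₁ = 3.7794/0.825 = 4.58 in.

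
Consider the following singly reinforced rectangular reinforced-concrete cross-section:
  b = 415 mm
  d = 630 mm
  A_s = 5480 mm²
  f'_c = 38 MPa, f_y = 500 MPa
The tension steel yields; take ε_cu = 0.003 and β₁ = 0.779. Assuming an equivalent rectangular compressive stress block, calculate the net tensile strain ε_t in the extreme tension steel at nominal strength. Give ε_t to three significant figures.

a = A_s f_y/(0.85 f'_c b) = 204.41 mm.
β₁ = 0.779, so c = a/β₁ = 204.41/0.779 = 262.40 mm.
From the linear strain diagram with ε_cu = 0.003: ε_t = 0.003 (d − c)/c = 0.003 × (630 − 262.40)/262.40 = 0.00420.
ε_t is between 0.004 and 0.005 — transition zone.

ε_t ≈ 0.00420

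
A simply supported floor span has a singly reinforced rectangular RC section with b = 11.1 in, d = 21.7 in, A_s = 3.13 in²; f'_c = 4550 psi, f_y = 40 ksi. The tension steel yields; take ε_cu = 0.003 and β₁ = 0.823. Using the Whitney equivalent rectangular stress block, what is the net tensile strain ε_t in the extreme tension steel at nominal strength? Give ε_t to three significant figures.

ε_t ≈ 0.0154

a = A_s f_y/(0.85 f'_c b) = 2.916 in.
β₁ = 0.823, so c = a/β₁ = 2.916/0.823 = 3.543 in.
From the linear strain diagram with ε_cu = 0.003: ε_t = 0.003 (d − c)/c = 0.003 × (21.7 − 3.543)/3.543 = 0.0154.
Since ε_t ≥ 0.005, the section is tension-controlled.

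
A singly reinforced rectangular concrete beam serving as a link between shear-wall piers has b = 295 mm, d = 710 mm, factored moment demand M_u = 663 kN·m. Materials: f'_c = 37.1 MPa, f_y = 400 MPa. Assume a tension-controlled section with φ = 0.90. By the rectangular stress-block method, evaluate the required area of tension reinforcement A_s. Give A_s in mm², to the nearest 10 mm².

M_n = M_u/φ = 663/0.90 = 736.667 kN·m.
With M_n = 0.85 f'_c a b (d − a/2), solve the quadratic for a:
a = d − √(d² − 2M_n/(0.85 f'_c b)) = 710 − √(710² − 2 × 736.667×10⁶/(0.85 × 37.1 × 295)) = 122.02 mm.
A_s = 0.85 f'_c a b / f_y = 0.85 × 37.1 × 122.02 × 295 / 400 = 2837.8 mm².

A_s ≈ 2840 mm²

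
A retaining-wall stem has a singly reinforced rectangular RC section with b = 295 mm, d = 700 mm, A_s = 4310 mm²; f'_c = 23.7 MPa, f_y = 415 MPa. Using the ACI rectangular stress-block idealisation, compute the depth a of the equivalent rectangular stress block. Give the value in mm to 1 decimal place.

a ≈ 301.0 mm

T = A_s f_y = 4310 × 415 = 1788650 N = 1788.65 kN.
Setting C = 0.85 f'_c a b equal to T: a = 1788650/(0.85 × 23.7 × 295) = 301.0 mm.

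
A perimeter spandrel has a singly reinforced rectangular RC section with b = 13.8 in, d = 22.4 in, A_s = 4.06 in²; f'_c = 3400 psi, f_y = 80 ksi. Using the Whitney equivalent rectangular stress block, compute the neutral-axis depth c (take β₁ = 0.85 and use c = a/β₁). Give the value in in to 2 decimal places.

c ≈ 9.58 in

T = A_s f_y = 4.06 × 80 = 324.8 kips.
a = T/(0.85 f'_c b) = 324.8/(0.85 × 3.4 × 13.8) = 8.1440 in.
With β₁ = 0.85, c = a/β₁ = 8.1440/0.85 = 9.58 in.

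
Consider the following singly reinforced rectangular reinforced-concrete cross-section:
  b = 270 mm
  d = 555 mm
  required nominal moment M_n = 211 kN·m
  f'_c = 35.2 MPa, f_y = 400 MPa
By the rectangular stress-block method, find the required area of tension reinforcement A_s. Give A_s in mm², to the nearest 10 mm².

A_s ≈ 990 mm²

With M_n = 0.85 f'_c a b (d − a/2), solve the quadratic for a:
a = d − √(d² − 2M_n/(0.85 f'_c b)) = 555 − √(555² − 2 × 211×10⁶/(0.85 × 35.2 × 270)) = 49.25 mm.
A_s = 0.85 f'_c a b / f_y = 0.85 × 35.2 × 49.25 × 270 / 400 = 994.7 mm².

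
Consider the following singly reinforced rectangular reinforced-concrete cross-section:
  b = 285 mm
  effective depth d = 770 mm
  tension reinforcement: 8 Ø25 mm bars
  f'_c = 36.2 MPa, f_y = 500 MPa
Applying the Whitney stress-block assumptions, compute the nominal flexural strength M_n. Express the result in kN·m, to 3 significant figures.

M_n ≈ 1290 kN·m

A_s = 8 × 491 = 3928 mm².
T = A_s f_y = 3928 × 500 = 1964000 N = 1964 kN.
From C = T: a = T/(0.85 f'_c b) = 1964000/(0.85 × 36.2 × 285) = 223.96 mm.
M_n = T(d − a/2) = 1964 kN × (770 − 111.98) mm = 1292.35 kN·m.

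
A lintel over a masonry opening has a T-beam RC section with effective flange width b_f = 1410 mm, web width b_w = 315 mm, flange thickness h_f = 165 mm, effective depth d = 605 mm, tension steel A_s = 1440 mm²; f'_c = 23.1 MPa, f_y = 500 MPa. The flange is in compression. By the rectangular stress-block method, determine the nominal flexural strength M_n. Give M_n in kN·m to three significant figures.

Tension: T = A_s f_y = 1440 × 500 = 720000 N.
Try a within the flange: a = T/(0.85 f'_c b_f) = 720000/(0.85 × 23.1 × 1410) = 26.01 mm.
Since a = 26.01 ≤ h_f = 165 mm, the stress block lies entirely in the flange; analyse as a rectangular beam of width b_f.
M_n = T(d − a/2) = 720000 × (605 − 13.005) = 426.24 × 10⁶ N·mm.
M_n = 426.24 kN·m.

M_n ≈ 426 kN·m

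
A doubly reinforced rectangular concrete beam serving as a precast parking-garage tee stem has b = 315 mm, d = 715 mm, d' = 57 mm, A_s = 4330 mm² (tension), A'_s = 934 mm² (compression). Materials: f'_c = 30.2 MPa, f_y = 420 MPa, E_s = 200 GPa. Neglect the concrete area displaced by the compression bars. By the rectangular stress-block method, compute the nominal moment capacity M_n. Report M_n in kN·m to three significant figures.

M_n ≈ 1150 kN·m

Assume both tension and compression steel yield.
Net tension couple steel: A_s − A'_s = 3396 mm².
a = (A_s − A'_s) f_y / (0.85 f'_c b) = 1426320/(0.85 × 30.2 × 315) = 176.39 mm.
c = a/β₁ = 176.39/0.834 = 211.50 mm; ε'_s = 0.003(c − d')/c = 0.0022 ≥ f_y/E_s = 0.0021, so compression steel does yield.
M_n = (A_s − A'_s) f_y (d − a/2) + A'_s f_y (d − d') = [1426320 × (715 − 88.195) + 392280 × (715 − 57)] × 10⁻⁶ = 894.02 + 258.12 = 1152.14 kN·m.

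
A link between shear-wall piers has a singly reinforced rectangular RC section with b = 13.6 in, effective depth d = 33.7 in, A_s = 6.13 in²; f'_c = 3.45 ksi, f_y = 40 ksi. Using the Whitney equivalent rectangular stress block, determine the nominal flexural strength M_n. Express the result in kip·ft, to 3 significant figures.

M_n ≈ 626 kip·ft

T = A_s f_y = 6.13 × 40 = 245.2 kips.
a = T/(0.85 f'_c b) = 245.2/(0.85 × 3.45 × 13.6) = 6.148 in.
M_n = T(d − a/2) = 245.2 × (33.7 − 3.074) = 7509.5 kip·in = 7509.5/12 = 625.79 kip·ft.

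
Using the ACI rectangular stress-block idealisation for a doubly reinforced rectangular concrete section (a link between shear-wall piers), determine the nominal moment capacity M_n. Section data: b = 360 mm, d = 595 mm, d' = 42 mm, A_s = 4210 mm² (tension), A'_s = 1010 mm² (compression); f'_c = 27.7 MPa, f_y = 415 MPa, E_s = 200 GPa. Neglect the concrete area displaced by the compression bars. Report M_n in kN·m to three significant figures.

M_n ≈ 918 kN·m

Assume both tension and compression steel yield.
Net tension couple steel: A_s − A'_s = 3200 mm².
a = (A_s − A'_s) f_y / (0.85 f'_c b) = 1328000/(0.85 × 27.7 × 360) = 156.67 mm.
c = a/β₁ = 156.67/0.85 = 184.32 mm; ε'_s = 0.003(c − d')/c = 0.0023 ≥ f_y/E_s = 0.0021, so compression steel does yield.
M_n = (A_s − A'_s) f_y (d − a/2) + A'_s f_y (d − d') = [1328000 × (595 − 78.335) + 419150 × (595 − 42)] × 10⁻⁶ = 686.13 + 231.79 = 917.92 kN·m.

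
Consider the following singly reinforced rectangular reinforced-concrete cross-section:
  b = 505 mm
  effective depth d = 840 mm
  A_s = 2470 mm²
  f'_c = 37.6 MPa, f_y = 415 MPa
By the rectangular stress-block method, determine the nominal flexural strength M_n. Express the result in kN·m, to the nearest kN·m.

T = A_s f_y = 2470 × 415 = 1025050 N = 1025.05 kN.
From C = T: a = T/(0.85 f'_c b) = 1025050/(0.85 × 37.6 × 505) = 63.51 mm.
M_n = T(d − a/2) = 1025.05 kN × (840 − 31.755) mm = 828.49 kN·m.

M_n ≈ 828 kN·m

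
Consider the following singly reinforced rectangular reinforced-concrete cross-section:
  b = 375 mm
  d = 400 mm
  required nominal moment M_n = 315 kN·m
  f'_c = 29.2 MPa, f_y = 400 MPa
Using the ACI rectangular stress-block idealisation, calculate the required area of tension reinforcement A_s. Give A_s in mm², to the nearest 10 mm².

With M_n = 0.85 f'_c a b (d − a/2), solve the quadratic for a:
a = d − √(d² − 2M_n/(0.85 f'_c b)) = 400 − √(400² − 2 × 315×10⁶/(0.85 × 29.2 × 375)) = 96.17 mm.
A_s = 0.85 f'_c a b / f_y = 0.85 × 29.2 × 96.17 × 375 / 400 = 2237.8 mm².

A_s ≈ 2240 mm²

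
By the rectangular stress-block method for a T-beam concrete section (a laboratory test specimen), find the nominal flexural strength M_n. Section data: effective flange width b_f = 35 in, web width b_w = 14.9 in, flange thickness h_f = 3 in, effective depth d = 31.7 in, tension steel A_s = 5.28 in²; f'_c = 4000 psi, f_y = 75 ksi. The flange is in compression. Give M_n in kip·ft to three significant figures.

Tension: T = A_s f_y = 5.28 × 75 = 396 kips.
Try a within the flange: a = T/(0.85 f'_c b_f) = 396/(0.85 × 4 × 35) = 3.328 in.
a = 3.328 > h_f = 3 in: the block extends into the web. Split into flange-overhang and web parts.
C_f = 0.85 f'_c (b_f − b_w) h_f = 0.85 × 4 × (35 − 14.9) × 3 = 205.0 kips.
Remaining web compression depth: a_w = (T − C_f)/(0.85 f'_c b_w) = (396 − 205.0)/(0.85 × 4 × 14.9) = 3.770 in.
M_n = C_f(d − h_f/2) + (T − C_f)(d − a_w/2) = 205.0 × (31.7 − 1.5) + 191 × (31.7 − 1.885) = 6191.0 + 5694.7 = 11885.7 kip·in.
M_n = 11885.7/12 = 990.48 kip·ft.

M_n ≈ 990 kip·ft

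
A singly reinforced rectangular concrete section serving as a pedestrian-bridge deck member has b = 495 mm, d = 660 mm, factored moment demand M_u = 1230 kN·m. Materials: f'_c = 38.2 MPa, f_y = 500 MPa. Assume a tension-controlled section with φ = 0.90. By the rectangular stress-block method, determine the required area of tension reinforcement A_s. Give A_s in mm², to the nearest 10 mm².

M_n = M_u/φ = 1230/0.90 = 1366.67 kN·m.
With M_n = 0.85 f'_c a b (d − a/2), solve the quadratic for a:
a = d − √(d² − 2M_n/(0.85 f'_c b)) = 660 − √(660² − 2 × 1366.67×10⁶/(0.85 × 38.2 × 495)) = 144.70 mm.
A_s = 0.85 f'_c a b / f_y = 0.85 × 38.2 × 144.70 × 495 / 500 = 4651.4 mm².

A_s ≈ 4650 mm²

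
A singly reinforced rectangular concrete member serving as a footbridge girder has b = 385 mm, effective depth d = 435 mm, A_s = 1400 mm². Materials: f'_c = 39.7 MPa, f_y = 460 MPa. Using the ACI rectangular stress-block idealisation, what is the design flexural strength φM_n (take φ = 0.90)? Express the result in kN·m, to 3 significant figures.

T = A_s f_y = 1400 × 460 = 644000 N = 644 kN.
From C = T: a = T/(0.85 f'_c b) = 644000/(0.85 × 39.7 × 385) = 49.57 mm.
M_n = T(d − a/2) = 644 kN × (435 − 24.785) mm = 264.18 kN·m.
φM_n = 0.90 × 264.18 = 237.76 kN·m.

φM_n ≈ 238 kN·m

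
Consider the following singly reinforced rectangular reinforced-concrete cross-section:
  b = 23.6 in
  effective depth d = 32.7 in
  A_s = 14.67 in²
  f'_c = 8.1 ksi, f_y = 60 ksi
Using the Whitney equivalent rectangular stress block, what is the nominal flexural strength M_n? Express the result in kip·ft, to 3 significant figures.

M_n ≈ 2200 kip·ft

T = A_s f_y = 14.67 × 60 = 880.2 kips.
a = T/(0.85 f'_c b) = 880.2/(0.85 × 8.1 × 23.6) = 5.417 in.
M_n = T(d − a/2) = 880.2 × (32.7 − 2.7085) = 26398.5 kip·in = 26398.5/12 = 2199.88 kip·ft.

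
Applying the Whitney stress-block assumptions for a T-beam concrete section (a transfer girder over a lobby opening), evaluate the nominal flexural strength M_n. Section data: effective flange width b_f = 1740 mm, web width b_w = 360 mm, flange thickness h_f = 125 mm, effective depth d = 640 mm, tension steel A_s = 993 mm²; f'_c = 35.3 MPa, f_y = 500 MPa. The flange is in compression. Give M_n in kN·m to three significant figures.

Tension: T = A_s f_y = 993 × 500 = 496500 N.
Try a within the flange: a = T/(0.85 f'_c b_f) = 496500/(0.85 × 35.3 × 1740) = 9.51 mm.
Since a = 9.51 ≤ h_f = 125 mm, the stress block lies entirely in the flange; analyse as a rectangular beam of width b_f.
M_n = T(d − a/2) = 496500 × (640 − 4.755) = 315.40 × 10⁶ N·mm.
M_n = 315.40 kN·m.

M_n ≈ 315 kN·m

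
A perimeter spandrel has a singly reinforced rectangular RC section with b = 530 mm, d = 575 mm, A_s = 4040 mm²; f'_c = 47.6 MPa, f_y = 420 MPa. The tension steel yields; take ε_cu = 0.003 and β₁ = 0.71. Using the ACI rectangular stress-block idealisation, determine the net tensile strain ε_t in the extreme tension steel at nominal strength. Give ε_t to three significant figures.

a = A_s f_y/(0.85 f'_c b) = 79.13 mm.
β₁ = 0.71, so c = a/β₁ = 79.13/0.71 = 111.45 mm.
From the linear strain diagram with ε_cu = 0.003: ε_t = 0.003 (d − c)/c = 0.003 × (575 − 111.45)/111.45 = 0.0125.
Since ε_t ≥ 0.005, the section is tension-controlled.

ε_t ≈ 0.0125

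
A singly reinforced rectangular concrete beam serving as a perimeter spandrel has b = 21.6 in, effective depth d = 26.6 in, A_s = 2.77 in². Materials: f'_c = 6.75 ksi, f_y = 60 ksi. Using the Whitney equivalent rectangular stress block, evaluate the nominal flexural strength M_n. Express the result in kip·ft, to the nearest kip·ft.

M_n ≈ 359 kip·ft

T = A_s f_y = 2.77 × 60 = 166.2 kips.
a = T/(0.85 f'_c b) = 166.2/(0.85 × 6.75 × 21.6) = 1.341 in.
M_n = T(d − a/2) = 166.2 × (26.6 − 0.6705) = 4309.5 kip·in = 4309.5/12 = 359.13 kip·ft.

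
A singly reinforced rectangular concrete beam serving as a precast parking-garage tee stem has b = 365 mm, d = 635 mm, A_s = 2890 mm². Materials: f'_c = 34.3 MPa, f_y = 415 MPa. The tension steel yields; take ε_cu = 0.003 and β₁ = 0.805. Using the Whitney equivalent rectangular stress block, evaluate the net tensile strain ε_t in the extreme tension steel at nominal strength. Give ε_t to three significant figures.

a = A_s f_y/(0.85 f'_c b) = 112.70 mm.
β₁ = 0.805, so c = a/β₁ = 112.70/0.805 = 140.00 mm.
From the linear strain diagram with ε_cu = 0.003: ε_t = 0.003 (d − c)/c = 0.003 × (635 − 140.00)/140.00 = 0.0106.
Since ε_t ≥ 0.005, the section is tension-controlled.

ε_t ≈ 0.0106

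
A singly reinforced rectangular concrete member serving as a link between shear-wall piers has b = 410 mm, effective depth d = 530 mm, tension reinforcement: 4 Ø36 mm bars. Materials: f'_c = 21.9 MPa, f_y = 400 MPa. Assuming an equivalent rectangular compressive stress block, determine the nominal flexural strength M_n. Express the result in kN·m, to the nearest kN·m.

M_n ≈ 689 kN·m

A_s = 4 × 1018 = 4072 mm².
T = A_s f_y = 4072 × 400 = 1628800 N = 1628.8 kN.
From C = T: a = T/(0.85 f'_c b) = 1628800/(0.85 × 21.9 × 410) = 213.41 mm.
M_n = T(d − a/2) = 1628.8 kN × (530 − 106.705) mm = 689.46 kN·m.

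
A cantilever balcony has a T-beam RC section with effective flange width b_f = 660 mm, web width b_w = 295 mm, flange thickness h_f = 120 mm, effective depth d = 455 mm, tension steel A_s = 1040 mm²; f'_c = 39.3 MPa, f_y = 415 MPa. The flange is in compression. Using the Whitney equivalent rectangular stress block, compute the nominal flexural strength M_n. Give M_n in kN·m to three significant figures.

Tension: T = A_s f_y = 1040 × 415 = 431600 N.
Try a within the flange: a = T/(0.85 f'_c b_f) = 431600/(0.85 × 39.3 × 660) = 19.58 mm.
Since a = 19.58 ≤ h_f = 120 mm, the stress block lies entirely in the flange; analyse as a rectangular beam of width b_f.
M_n = T(d − a/2) = 431600 × (455 − 9.79) = 192.15 × 10⁶ N·mm.
M_n = 192.15 kN·m.

M_n ≈ 192 kN·m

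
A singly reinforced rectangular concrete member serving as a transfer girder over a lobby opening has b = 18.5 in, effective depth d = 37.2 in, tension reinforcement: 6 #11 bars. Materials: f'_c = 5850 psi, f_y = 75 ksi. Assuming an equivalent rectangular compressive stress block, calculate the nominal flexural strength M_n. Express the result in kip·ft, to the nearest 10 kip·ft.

A_s = 6 × 1.56 = 9.36 in².
T = A_s f_y = 9.36 × 75 = 702 kips.
a = T/(0.85 f'_c b) = 702/(0.85 × 5.85 × 18.5) = 7.631 in.
M_n = T(d − a/2) = 702 × (37.2 − 3.8155) = 23435.9 kip·in = 23435.9/12 = 1952.99 kip·ft.

M_n ≈ 1950 kip·ft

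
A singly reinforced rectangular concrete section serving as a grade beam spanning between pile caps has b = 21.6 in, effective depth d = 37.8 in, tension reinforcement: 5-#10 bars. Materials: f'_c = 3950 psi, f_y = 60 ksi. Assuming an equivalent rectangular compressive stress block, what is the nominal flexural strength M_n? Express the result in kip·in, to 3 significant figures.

A_s = 5 × 1.27 = 6.35 in².
T = A_s f_y = 6.35 × 60 = 381 kips.
a = T/(0.85 f'_c b) = 381/(0.85 × 3.95 × 21.6) = 5.254 in.
M_n = T(d − a/2) = 381 × (37.8 − 2.627) = 13400.9 kip·in.

M_n ≈ 13400 kip·in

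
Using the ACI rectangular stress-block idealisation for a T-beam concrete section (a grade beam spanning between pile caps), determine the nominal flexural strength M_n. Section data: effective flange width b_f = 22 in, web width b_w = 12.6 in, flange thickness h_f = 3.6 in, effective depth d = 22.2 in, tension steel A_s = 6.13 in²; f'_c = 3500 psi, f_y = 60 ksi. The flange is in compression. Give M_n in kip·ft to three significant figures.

Tension: T = A_s f_y = 6.13 × 60 = 367.8 kips.
Try a within the flange: a = T/(0.85 f'_c b_f) = 367.8/(0.85 × 3.5 × 22) = 5.620 in.
a = 5.620 > h_f = 3.6 in: the block extends into the web. Split into flange-overhang and web parts.
C_f = 0.85 f'_c (b_f − b_w) h_f = 0.85 × 3.5 × (22 − 12.6) × 3.6 = 100.7 kips.
Remaining web compression depth: a_w = (T − C_f)/(0.85 f'_c b_w) = (367.8 − 100.7)/(0.85 × 3.5 × 12.6) = 7.126 in.
M_n = C_f(d − h_f/2) + (T − C_f)(d − a_w/2) = 100.7 × (22.2 − 1.8) + 267.1 × (22.2 − 3.563) = 2054.3 + 4977.9 = 7032.2 kip·in.
M_n = 7032.2/12 = 586.02 kip·ft.

M_n ≈ 586 kip·ft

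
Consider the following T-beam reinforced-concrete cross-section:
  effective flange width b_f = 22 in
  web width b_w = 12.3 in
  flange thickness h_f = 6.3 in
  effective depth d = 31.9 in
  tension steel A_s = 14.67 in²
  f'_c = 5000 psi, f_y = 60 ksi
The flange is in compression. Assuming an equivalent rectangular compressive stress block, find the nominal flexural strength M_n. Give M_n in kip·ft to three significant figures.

M_n ≈ 1960 kip·ft

Tension: T = A_s f_y = 14.67 × 60 = 880.2 kips.
Try a within the flange: a = T/(0.85 f'_c b_f) = 880.2/(0.85 × 5 × 22) = 9.414 in.
a = 9.414 > h_f = 6.3 in: the block extends into the web. Split into flange-overhang and web parts.
C_f = 0.85 f'_c (b_f − b_w) h_f = 0.85 × 5 × (22 − 12.3) × 6.3 = 259.7 kips.
Remaining web compression depth: a_w = (T − C_f)/(0.85 f'_c b_w) = (880.2 − 259.7)/(0.85 × 5 × 12.3) = 11.870 in.
M_n = C_f(d − h_f/2) + (T − C_f)(d − a_w/2) = 259.7 × (31.9 − 3.15) + 620.5 × (31.9 − 5.935) = 7466.4 + 16111.3 = 23577.7 kip·in.
M_n = 23577.7/12 = 1964.81 kip·ft.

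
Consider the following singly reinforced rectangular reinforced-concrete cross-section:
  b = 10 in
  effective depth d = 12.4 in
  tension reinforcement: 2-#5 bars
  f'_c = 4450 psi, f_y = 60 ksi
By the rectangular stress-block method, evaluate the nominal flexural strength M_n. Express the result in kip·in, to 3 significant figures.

M_n ≈ 443 kip·in

A_s = 2 × 0.31 = 0.62 in².
T = A_s f_y = 0.62 × 60 = 37.2 kips.
a = T/(0.85 f'_c b) = 37.2/(0.85 × 4.45 × 10) = 0.983 in.
M_n = T(d − a/2) = 37.2 × (12.4 − 0.4915) = 443.0 kip·in.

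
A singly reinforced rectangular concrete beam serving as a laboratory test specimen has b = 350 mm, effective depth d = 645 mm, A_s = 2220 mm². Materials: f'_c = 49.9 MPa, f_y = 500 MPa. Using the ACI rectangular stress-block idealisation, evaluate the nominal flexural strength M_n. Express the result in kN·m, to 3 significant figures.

M_n ≈ 674 kN·m

T = A_s f_y = 2220 × 500 = 1110000 N = 1110 kN.
From C = T: a = T/(0.85 f'_c b) = 1110000/(0.85 × 49.9 × 350) = 74.77 mm.
M_n = T(d − a/2) = 1110 kN × (645 − 37.385) mm = 674.45 kN·m.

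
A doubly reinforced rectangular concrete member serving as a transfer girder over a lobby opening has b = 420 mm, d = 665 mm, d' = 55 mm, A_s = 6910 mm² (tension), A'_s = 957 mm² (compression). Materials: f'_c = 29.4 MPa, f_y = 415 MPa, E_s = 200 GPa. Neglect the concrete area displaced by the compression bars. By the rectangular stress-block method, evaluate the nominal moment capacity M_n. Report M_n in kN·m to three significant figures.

Assume both tension and compression steel yield.
Net tension couple steel: A_s − A'_s = 5953 mm².
a = (A_s − A'_s) f_y / (0.85 f'_c b) = 2470495/(0.85 × 29.4 × 420) = 235.38 mm.
c = a/β₁ = 235.38/0.84 = 280.21 mm; ε'_s = 0.003(c − d')/c = 0.0024 ≥ f_y/E_s = 0.0021, so compression steel does yield.
M_n = (A_s − A'_s) f_y (d − a/2) + A'_s f_y (d − d') = [2470495 × (665 − 117.69) + 397155 × (665 − 55)] × 10⁻⁶ = 1352.13 + 242.26 = 1594.39 kN·m.

M_n ≈ 1590 kN·m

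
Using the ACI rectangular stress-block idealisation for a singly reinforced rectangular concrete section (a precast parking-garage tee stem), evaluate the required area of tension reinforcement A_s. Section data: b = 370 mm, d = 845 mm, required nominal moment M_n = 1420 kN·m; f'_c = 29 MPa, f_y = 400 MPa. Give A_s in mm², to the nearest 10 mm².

With M_n = 0.85 f'_c a b (d − a/2), solve the quadratic for a:
a = d − √(d² − 2M_n/(0.85 f'_c b)) = 845 − √(845² − 2 × 1420×10⁶/(0.85 × 29 × 370)) = 210.46 mm.
A_s = 0.85 f'_c a b / f_y = 0.85 × 29 × 210.46 × 370 / 400 = 4798.8 mm².

A_s ≈ 4800 mm²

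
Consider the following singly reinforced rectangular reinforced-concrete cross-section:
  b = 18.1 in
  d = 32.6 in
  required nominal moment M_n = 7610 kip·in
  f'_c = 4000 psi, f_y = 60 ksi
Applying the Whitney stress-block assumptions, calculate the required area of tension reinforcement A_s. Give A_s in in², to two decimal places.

A_s ≈ 4.15 in²

From M_n = 0.85 f'_c a b (d − a/2):
a = d − √(d² − 2M_n/(0.85 f'_c b)) = 32.6 − √(32.6² − 2 × 7610/(0.85 × 4 × 18.1)) = 4.044 in.
A_s = 0.85 f'_c a b / f_y = 0.85 × 4 × 4.044 × 18.1 / 60 = 4.148 in².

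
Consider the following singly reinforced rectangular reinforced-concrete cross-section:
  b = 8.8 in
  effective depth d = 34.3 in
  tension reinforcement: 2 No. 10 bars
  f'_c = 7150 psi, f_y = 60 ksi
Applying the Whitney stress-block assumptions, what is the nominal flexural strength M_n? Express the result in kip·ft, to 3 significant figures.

A_s = 2 × 1.27 = 2.54 in².
T = A_s f_y = 2.54 × 60 = 152.4 kips.
a = T/(0.85 f'_c b) = 152.4/(0.85 × 7.15 × 8.8) = 2.850 in.
M_n = T(d − a/2) = 152.4 × (34.3 − 1.425) = 5010.2 kip·in = 5010.2/12 = 417.52 kip·ft.

M_n ≈ 418 kip·ft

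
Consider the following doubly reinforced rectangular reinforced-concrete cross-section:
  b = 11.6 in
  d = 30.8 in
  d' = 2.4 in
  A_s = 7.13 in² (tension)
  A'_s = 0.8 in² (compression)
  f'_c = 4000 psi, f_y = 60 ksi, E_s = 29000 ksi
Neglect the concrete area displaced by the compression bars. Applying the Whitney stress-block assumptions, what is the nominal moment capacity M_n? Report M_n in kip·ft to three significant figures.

Assume both steels yield.
a = (A_s − A'_s) f_y/(0.85 f'_c b) = (7.13 − 0.8) × 60/(0.85 × 4 × 11.6) = 9.630 in.
c = a/β₁ = 9.630/0.85 = 11.329 in; ε'_s = 0.003(c − d')/c = 0.0024 ≥ ε_y = 0.0021, so the compression steel yields.
M_n = (A_s − A'_s) f_y (d − a/2) + A'_s f_y (d − d') = 379.8 × (30.8 − 4.815) + 48 × (30.8 − 2.4) = 9869.1 + 1363.2 = 11232.3 kip·in = 11232.3/12 = 936.03 kip·ft.

M_n ≈ 936 kip·ft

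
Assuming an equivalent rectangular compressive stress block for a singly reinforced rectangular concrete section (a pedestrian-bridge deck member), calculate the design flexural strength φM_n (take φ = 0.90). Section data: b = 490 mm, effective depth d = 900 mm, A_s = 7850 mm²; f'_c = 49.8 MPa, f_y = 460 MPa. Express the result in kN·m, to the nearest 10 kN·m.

φM_n ≈ 2640 kN·m

T = A_s f_y = 7850 × 460 = 3611000 N = 3611 kN.
From C = T: a = T/(0.85 f'_c b) = 3611000/(0.85 × 49.8 × 490) = 174.09 mm.
M_n = T(d − a/2) = 3611 kN × (900 − 87.045) mm = 2935.58 kN·m.
φM_n = 0.90 × 2935.58 = 2642.02 kN·m.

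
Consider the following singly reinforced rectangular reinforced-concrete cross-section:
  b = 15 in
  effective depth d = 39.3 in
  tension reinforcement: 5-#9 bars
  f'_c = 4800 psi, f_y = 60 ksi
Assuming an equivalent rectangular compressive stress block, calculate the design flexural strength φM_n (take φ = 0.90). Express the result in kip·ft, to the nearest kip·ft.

A_s = 5 × 1 = 5 in².
T = A_s f_y = 5 × 60 = 300 kips.
a = T/(0.85 f'_c b) = 300/(0.85 × 4.8 × 15) = 4.902 in.
M_n = T(d − a/2) = 300 × (39.3 − 2.451) = 11054.7 kip·in = 11054.7/12 = 921.23 kip·ft.
φM_n = 0.90 × 921.23 = 829.11 kip·ft.

φM_n ≈ 829 kip·ft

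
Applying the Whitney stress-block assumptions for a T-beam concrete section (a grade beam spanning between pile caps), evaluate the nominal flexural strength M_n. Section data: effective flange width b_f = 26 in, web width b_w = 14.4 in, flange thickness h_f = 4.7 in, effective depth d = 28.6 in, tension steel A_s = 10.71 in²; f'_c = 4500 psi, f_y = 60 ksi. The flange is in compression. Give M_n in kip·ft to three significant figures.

Tension: T = A_s f_y = 10.71 × 60 = 642.6 kips.
Try a within the flange: a = T/(0.85 f'_c b_f) = 642.6/(0.85 × 4.5 × 26) = 6.462 in.
a = 6.462 > h_f = 4.7 in: the block extends into the web. Split into flange-overhang and web parts.
C_f = 0.85 f'_c (b_f − b_w) h_f = 0.85 × 4.5 × (26 − 14.4) × 4.7 = 208.5 kips.
Remaining web compression depth: a_w = (T − C_f)/(0.85 f'_c b_w) = (642.6 − 208.5)/(0.85 × 4.5 × 14.4) = 7.881 in.
M_n = C_f(d − h_f/2) + (T − C_f)(d − a_w/2) = 208.5 × (28.6 − 2.35) + 434.1 × (28.6 − 3.9405) = 5473.1 + 10704.7 = 16177.8 kip·in.
M_n = 16177.8/12 = 1348.15 kip·ft.

M_n ≈ 1350 kip·ft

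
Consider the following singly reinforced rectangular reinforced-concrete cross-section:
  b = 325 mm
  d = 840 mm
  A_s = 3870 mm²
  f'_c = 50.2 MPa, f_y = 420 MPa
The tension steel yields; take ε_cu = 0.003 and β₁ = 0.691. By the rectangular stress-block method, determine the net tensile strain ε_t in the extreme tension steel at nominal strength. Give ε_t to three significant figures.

ε_t ≈ 0.0119

a = A_s f_y/(0.85 f'_c b) = 117.21 mm.
β₁ = 0.691, so c = a/β₁ = 117.21/0.691 = 169.62 mm.
From the linear strain diagram with ε_cu = 0.003: ε_t = 0.003 (d − c)/c = 0.003 × (840 − 169.62)/169.62 = 0.0119.
Since ε_t ≥ 0.005, the section is tension-controlled.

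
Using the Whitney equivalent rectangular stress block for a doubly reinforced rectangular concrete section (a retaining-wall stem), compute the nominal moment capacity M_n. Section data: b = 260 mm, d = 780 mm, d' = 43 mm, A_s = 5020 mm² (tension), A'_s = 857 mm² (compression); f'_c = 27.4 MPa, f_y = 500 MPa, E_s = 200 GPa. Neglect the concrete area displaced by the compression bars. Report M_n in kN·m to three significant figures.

Assume both tension and compression steel yield.
Net tension couple steel: A_s − A'_s = 4163 mm².
a = (A_s − A'_s) f_y / (0.85 f'_c b) = 2081500/(0.85 × 27.4 × 260) = 343.74 mm.
c = a/β₁ = 343.74/0.85 = 404.40 mm; ε'_s = 0.003(c − d')/c = 0.0027 ≥ f_y/E_s = 0.0025, so compression steel does yield.
M_n = (A_s − A'_s) f_y (d − a/2) + A'_s f_y (d − d') = [2081500 × (780 − 171.87) + 428500 × (780 − 43)] × 10⁻⁶ = 1265.82 + 315.80 = 1581.62 kN·m.

M_n ≈ 1580 kN·m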